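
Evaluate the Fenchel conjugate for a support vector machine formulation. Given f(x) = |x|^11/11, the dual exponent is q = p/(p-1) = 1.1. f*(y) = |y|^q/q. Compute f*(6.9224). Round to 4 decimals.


The conjugate exponent q satisfies 1/p + 1/q = 1.
p = 11, so q = 11/(11 - 1) = 1.1
|y|^q = 6.9224^1.1 = 8.4001
f*(6.9224) = 8.4001 / 1.1 = 7.6364


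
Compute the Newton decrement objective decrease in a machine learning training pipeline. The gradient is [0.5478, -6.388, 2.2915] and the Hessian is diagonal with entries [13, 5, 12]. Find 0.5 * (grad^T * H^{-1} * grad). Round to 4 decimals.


Step 1: H is diagonal, so H^(-1) * g = [0.0421, -1.2776, 0.191].
Step 2: g^T H^(-1) g = sum_i g_i^2 / H_ii
  = (0.5478)^2/13 + (-6.388)^2/5 + (2.2915)^2/12
  = 0.0231 + 8.1613 + 0.4376 = 8.622
Step 3: Objective decrease = 0.5 * g^T H^(-1) g = 4.311


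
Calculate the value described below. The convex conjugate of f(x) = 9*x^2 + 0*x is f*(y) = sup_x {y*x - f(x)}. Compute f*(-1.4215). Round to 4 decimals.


f*(y) = sup_x {y*x - a*x^2 - b*x} = sup_x {(y-b)*x - a*x^2}
FOC: (y - b) - 2a*x = 0 => x* = (y - b)/(2a)
x* = (-1.4215 - 0)/(2*9) = -0.079
f*(-1.4215) = (y-b)^2/(4a) = (-1.4215 - 0)^2/(4*9)
= 2.0207/36 = 0.0561


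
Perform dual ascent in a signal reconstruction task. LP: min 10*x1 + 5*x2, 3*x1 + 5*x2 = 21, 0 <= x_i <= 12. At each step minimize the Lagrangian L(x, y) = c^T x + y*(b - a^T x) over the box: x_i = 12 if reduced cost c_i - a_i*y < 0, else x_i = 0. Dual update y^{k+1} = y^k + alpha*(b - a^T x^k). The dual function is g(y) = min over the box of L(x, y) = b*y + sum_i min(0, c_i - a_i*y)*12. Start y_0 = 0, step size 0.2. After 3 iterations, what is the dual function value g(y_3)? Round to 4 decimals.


Dual ascent for LP: min 10*x1 + 5*x2, 3*x1 + 5*x2 = 21, 0 <= x_i <= 12
Step 1: y^k = 0.0, reduced costs: (10.0, 5.0)
  x^k = (0.0, 0.0), subgradient = b - a^T x = 21.0
  y^{k+1} = 0.0 + 0.2*21.0 = 4.2
Step 2: y^k = 4.2, reduced costs: (-2.6, -16.0)
  x^k = (12.0, 12.0), subgradient = b - a^T x = -75.0
  y^{k+1} = 4.2 + 0.2*-75.0 = -10.8
Step 3: y^k = -10.8, reduced costs: (42.4, 59.0)
  x^k = (0.0, 0.0), subgradient = b - a^T x = 21.0
  y^{k+1} = -10.8 + 0.2*21.0 = -6.6
Dual objective at y_3 = -6.6: reduced costs (29.8, 38.0), box minimizer x = (0.0, 0.0)
g(y_3) = b*y + (c1 - a1*y)*x1 + (c2 - a2*y)*x2 = 21*(-6.6) + 29.8*0.0 + 38.0*0.0 = -138.6 + 0.0 + 0.0 = -138.6


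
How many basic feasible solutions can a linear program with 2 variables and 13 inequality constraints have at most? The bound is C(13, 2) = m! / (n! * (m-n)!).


Each vertex corresponds to some choice of n active constraints out of m, so the number of vertices is at most C(m, n) = m! / (n!(m-n)!).
m = 13, n = 2
Numerator: 13 * 12
Denominator: 2! = 2
C(13, 2) = 78


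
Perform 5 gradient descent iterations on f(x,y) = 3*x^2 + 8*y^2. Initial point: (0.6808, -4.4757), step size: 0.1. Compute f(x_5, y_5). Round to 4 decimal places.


Gradient descent on f(x,y) = 3*x^2 + 8*y^2.
Starting point: (0.6808, -4.4757), alpha = 0.1
Step 1: grad_x = 2*3*0.6808 = 4.0848, grad_y = 2*8*-4.4757 = -71.6112
  x_1 = 0.6808 - 0.1*4.0848 = 0.2723
  y_1 = -4.4757 - 0.1*-71.6112 = 2.6854
Step 2: grad_x = 2*3*0.2723 = 1.6339, grad_y = 2*8*2.6854 = 42.9667
  x_2 = 0.2723 - 0.1*1.6339 = 0.1089
  y_2 = 2.6854 - 0.1*42.9667 = -1.6113
Step 3: grad_x = 2*3*0.1089 = 0.6536, grad_y = 2*8*-1.6113 = -25.78
  x_3 = 0.1089 - 0.1*0.6536 = 0.0436
  y_3 = -1.6113 - 0.1*-25.78 = 0.9668
Step 4: grad_x = 2*3*0.0436 = 0.2614, grad_y = 2*8*0.9668 = 15.468
  x_4 = 0.0436 - 0.1*0.2614 = 0.0174
  y_4 = 0.9668 - 0.1*15.468 = -0.5801
Step 5: grad_x = 2*3*0.0174 = 0.1046, grad_y = 2*8*-0.5801 = -9.2808
  x_5 = 0.0174 - 0.1*0.1046 = 0.007
  y_5 = -0.5801 - 0.1*-9.2808 = 0.348
f(0.007, 0.348) = 3*0.007^2 + 8*0.348^2 = 0.9691


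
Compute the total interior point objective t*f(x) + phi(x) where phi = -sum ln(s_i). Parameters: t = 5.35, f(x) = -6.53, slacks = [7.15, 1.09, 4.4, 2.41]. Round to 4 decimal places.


Step 1: Compute log-barrier.
ln values: [1.9671, 0.0862, 1.4816, 0.8796]
phi = -(1.9671 + 0.0862 + 1.4816 + 0.8796) = -4.4145
Step 2: Compute augmented objective.
t*f(x) = 5.35*-6.53 = -34.9355
Total = -34.9355 - 4.4145 = -39.35


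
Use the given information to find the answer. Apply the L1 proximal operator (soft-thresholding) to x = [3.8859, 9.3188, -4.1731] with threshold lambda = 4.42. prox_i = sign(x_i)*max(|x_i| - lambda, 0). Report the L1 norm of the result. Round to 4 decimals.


Soft-thresholding with lambda = 4.42:
prox(3.8859) = sign(3.8859)*max(|3.8859| - 4.42, 0) = 0.0
prox(9.3188) = sign(9.3188)*max(|9.3188| - 4.42, 0) = 4.8988
prox(-4.1731) = sign(-4.1731)*max(|-4.1731| - 4.42, 0) = 0.0
prox(x) = [0.0, 4.8988, 0.0]
||prox(x)||_1 = 0.0 + 4.8988 + 0.0 = 4.8988


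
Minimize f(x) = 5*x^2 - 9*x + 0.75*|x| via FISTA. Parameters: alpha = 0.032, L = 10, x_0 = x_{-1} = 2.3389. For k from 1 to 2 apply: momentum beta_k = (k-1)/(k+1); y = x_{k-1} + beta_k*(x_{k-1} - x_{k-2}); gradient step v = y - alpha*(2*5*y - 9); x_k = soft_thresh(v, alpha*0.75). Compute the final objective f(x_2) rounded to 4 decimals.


FISTA on f(x) = 5*x^2 - 9*x + 0.75*|x|
L = 10, alpha = 0.032
Iteration 1: beta = 0.0, y = 2.3389 + 0.0*(2.3389 - 2.3389) = 2.3389
  grad(y) = 14.389, v = y - alpha*grad = 1.8785
  prox(v) = soft_thresh(1.8785, 0.024) = 1.8545
Iteration 2: beta = 0.3333, y = 1.8545 + 0.3333*(1.8545 - 2.3389) = 1.693
  grad(y) = 7.9297, v = y - alpha*grad = 1.4392
  prox(v) = soft_thresh(1.4392, 0.024) = 1.4152
f(x_2) = 5*1.4152^2 - 9*1.4152 + 0.75*|1.4152| = -1.6613


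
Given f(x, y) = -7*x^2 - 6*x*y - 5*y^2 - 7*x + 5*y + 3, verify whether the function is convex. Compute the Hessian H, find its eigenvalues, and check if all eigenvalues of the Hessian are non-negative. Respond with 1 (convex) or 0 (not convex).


The Hessian of f(x,y) = -7*x^2 - 6*x*y - 5*y^2 - 7*x + 5*y + 3 is:
H = [[-14, -6], [-6, -10]]
Trace = -14 - 10 = -24
Determinant = -14*-10 - (-6)^2 = 104
Discriminant = (-24)^2 - 4*104 = 160.0
Eigenvalues: lambda_1 = -18.3246, lambda_2 = -5.6754
The function is not convex.

0


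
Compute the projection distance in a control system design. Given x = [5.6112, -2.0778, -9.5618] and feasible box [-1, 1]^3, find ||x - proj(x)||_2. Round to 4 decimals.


Project each component onto [-1, 1].
clip(5.6112) = 1.0, clip(-2.0778) = -1.0, clip(-9.5618) = -1.0
Projection = [1.0, -1.0, -1.0]
Squared diffs: [21.2632, 1.1617, 73.3044]
Distance = sqrt(95.7293) = 9.7841


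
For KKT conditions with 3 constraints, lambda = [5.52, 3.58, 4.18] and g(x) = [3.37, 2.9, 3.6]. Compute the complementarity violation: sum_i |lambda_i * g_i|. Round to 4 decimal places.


KKT complementary slackness check:
lambda_1 * g_1 = 5.52 * 3.37 = 18.6024
lambda_2 * g_2 = 3.58 * 2.9 = 10.382
lambda_3 * g_3 = 4.18 * 3.6 = 15.048
Total violation = 18.6024 + 10.382 + 15.048 = 44.0324


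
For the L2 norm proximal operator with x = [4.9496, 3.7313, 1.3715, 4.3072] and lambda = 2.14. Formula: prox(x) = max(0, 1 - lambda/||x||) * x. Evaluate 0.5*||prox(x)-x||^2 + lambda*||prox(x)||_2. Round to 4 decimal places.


Step 1: Compute ||x||.
||x|| = 7.6716
Step 2: Compute scaling factor.
scale = max(0, 1 - 2.14/7.6716) = 0.7211
Step 3: prox(x) = [3.5689, 2.6905, 0.9889, 3.1057]
||prox(x)|| = 5.5316
Step 4: Proximal objective.
0.5*||prox-x||^2 = 2.2898
lambda*||prox|| = 11.8376
Total = 14.1275


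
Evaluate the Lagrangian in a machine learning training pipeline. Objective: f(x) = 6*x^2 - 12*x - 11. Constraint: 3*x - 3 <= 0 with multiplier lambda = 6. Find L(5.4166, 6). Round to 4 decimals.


Step 1: Evaluate f(x).
f(5.4166) = 6*5.4166^2 - 12*5.4166 - 11 = 100.0381
Step 2: Evaluate g(x).
g(5.4166) = 3*5.4166 - 3 = 13.2498
Step 3: Compute Lagrangian.
L = 100.0381 + 6*13.2498 = 179.5369


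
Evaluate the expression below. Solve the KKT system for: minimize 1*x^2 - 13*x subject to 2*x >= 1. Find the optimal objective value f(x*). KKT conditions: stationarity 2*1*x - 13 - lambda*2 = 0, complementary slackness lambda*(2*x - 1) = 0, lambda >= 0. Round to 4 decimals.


Step 1: Try lambda = 0 (constraint inactive).
Stationarity: 2*1*x - 13 = 0
x* = 13/(2*1) = 6.5
Check constraint: 2*6.5 = 13.0 >= 1 -- satisfied.
Step 2: Compute optimal value.
f(x*) = 1*6.5^2 - 13*6.5 = -42.25


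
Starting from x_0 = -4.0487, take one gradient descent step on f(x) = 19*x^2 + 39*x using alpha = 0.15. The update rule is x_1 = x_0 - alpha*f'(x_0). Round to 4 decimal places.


We compute the gradient at x_0 and apply the update.
f'(x) = 38*x + 39
f'(-4.0487) = 38*-4.0487 + 39 = -114.8506
x_1 = -4.0487 - 0.15*-114.8506 = 13.1789


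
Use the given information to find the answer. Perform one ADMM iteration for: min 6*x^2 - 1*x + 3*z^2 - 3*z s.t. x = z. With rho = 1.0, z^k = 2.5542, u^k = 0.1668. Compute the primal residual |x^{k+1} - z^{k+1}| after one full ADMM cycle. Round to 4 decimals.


ADMM iteration with rho = 1.0, z^k = 2.5542, u^k = 0.1668
Step 1: x-update.
Minimize 6*x^2 - 1*x + (1.0/2)*(x - 2.5542 + 0.1668)^2
FOC: (2*6 + 1.0)*x = 1 + 1.0*(2.5542 - 0.1668)
x^{k+1} = 0.2606
Step 2: z-update.
Minimize 3*z^2 - 3*z + (1.0/2)*(0.2606 - z + 0.1668)^2
FOC: (2*3 + 1.0)*z = 3 + 1.0*(0.2606 + 0.1668)
z^{k+1} = 0.4896
Step 3: u-update.
u^{k+1} = 0.1668 + 0.2606 - 0.4896 = -0.0623
Step 4: Primal residual = |0.2606 - 0.4896| = 0.2291


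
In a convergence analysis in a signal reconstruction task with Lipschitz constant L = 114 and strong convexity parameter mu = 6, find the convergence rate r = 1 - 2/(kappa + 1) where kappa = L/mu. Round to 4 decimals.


Step 1: Compute the condition number.
kappa = L/mu = 114/6 = 19.0
Step 2: Compute the convergence rate.
r = 1 - 2/(kappa + 1) = 1 - 2*mu/(L + mu) = (L - mu)/(L + mu) = 108/120 = 0.9


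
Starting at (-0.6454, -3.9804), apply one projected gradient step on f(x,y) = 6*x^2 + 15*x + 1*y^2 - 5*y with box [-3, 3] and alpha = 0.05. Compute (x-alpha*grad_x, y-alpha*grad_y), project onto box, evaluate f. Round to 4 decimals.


Step 1: Compute gradient at (-0.6454, -3.9804).
grad_x = 2*6*-0.6454 + 15 = 7.2552
grad_y = 2*1*-3.9804 - 5 = -12.9608
Step 2: Gradient step.
x_raw = -0.6454 - 0.05*7.2552 = -1.0082
y_raw = -3.9804 - 0.05*-12.9608 = -3.3324
Step 3: Project onto [-3, 3].
x_proj = clip(-1.0082) = -1.0082
y_proj = clip(-3.3324) = -3.0
Step 4: Evaluate f.
f(-1.0082, -3.0) = 14.9759


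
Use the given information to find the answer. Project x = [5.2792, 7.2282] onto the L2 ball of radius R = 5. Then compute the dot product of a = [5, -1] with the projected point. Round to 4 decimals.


Step 1: Compute ||x|| (intermediates to 6 decimals).
||x|| = sqrt(5.2792^2 + 7.2282^2) = 8.9508
Step 2: Project.
Since ||x|| > R, scale = R/||x|| = 5/8.9508 = 0.558609, proj(x) = scale * x
proj(x) = [2.949009, 4.037738]
Step 3: Dot product.
a^T * proj(x) = 5*2.949009 - 1*4.037738 = 10.7073


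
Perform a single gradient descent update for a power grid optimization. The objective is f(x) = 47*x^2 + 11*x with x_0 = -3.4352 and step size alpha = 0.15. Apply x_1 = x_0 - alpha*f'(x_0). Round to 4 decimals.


We compute the gradient at x_0 and apply the update.
f'(x) = 94*x + 11
f'(-3.4352) = 94*-3.4352 + 11 = -311.9088
x_1 = -3.4352 - 0.15*-311.9088 = 43.3511


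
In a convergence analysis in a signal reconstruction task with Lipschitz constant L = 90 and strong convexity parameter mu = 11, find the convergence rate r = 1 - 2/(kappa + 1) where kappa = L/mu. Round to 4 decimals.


Step 1: Compute the condition number.
kappa = L/mu = 90/11 = 8.1818
Step 2: Compute the convergence rate.
r = 1 - 2/(kappa + 1) = 1 - 2*mu/(L + mu) = (L - mu)/(L + mu) = 79/101 = 0.7822


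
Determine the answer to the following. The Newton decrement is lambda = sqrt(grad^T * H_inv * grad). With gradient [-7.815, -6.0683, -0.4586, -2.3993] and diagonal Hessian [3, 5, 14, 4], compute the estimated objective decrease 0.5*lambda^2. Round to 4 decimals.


Step 1: H is diagonal, so H^(-1) * g = [-2.605, -1.2137, -0.0328, -0.5998].
Step 2: g^T H^(-1) g = sum_i g_i^2 / H_ii
  = (-7.815)^2/3 + (-6.0683)^2/5 + (-0.4586)^2/14 + (-2.3993)^2/4
  = 20.3581 + 7.3649 + 0.015 + 1.4392 = 29.1771
Step 3: Objective decrease = 0.5 * g^T H^(-1) g = 14.5886


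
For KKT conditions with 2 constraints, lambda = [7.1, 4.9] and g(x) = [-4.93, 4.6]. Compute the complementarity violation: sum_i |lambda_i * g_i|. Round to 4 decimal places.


KKT complementary slackness check:
lambda_1 * g_1 = 7.1 * -4.93 = -35.003
lambda_2 * g_2 = 4.9 * 4.6 = 22.54
Total violation = 35.003 + 22.54 = 57.543


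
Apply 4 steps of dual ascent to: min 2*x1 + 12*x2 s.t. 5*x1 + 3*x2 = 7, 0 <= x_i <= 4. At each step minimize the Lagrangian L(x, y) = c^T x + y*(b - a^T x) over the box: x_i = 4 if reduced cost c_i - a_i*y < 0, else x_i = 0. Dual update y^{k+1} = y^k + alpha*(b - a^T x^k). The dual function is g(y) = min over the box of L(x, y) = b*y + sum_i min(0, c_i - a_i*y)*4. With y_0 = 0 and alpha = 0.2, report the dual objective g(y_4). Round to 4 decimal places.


Dual ascent for LP: min 2*x1 + 12*x2, 5*x1 + 3*x2 = 7, 0 <= x_i <= 4
Step 1: y^k = 0.0, reduced costs: (2.0, 12.0)
  x^k = (0.0, 0.0), subgradient = b - a^T x = 7.0
  y^{k+1} = 0.0 + 0.2*7.0 = 1.4
Step 2: y^k = 1.4, reduced costs: (-5.0, 7.8)
  x^k = (4.0, 0.0), subgradient = b - a^T x = -13.0
  y^{k+1} = 1.4 + 0.2*-13.0 = -1.2
Step 3: y^k = -1.2, reduced costs: (8.0, 15.6)
  x^k = (0.0, 0.0), subgradient = b - a^T x = 7.0
  y^{k+1} = -1.2 + 0.2*7.0 = 0.2
Step 4: y^k = 0.2, reduced costs: (1.0, 11.4)
  x^k = (0.0, 0.0), subgradient = b - a^T x = 7.0
  y^{k+1} = 0.2 + 0.2*7.0 = 1.6
Dual objective at y_4 = 1.6: reduced costs (-6.0, 7.2), box minimizer x = (4.0, 0.0)
g(y_4) = b*y + (c1 - a1*y)*x1 + (c2 - a2*y)*x2 = 7*1.6 + (-6.0)*4.0 + 7.2*0.0 = 11.2 - 24.0 + 0.0 = -12.8


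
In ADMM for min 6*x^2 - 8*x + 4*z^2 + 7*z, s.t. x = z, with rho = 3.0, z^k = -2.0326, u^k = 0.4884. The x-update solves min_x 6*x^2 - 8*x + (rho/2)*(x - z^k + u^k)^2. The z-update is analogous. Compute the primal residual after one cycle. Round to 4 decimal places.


ADMM iteration with rho = 3.0, z^k = -2.0326, u^k = 0.4884
Step 1: x-update.
Minimize 6*x^2 - 8*x + (3.0/2)*(x + 2.0326 + 0.4884)^2
FOC: (2*6 + 3.0)*x = 8 + 3.0*(-2.0326 - 0.4884)
x^{k+1} = 0.0291
Step 2: z-update.
Minimize 4*z^2 + 7*z + (3.0/2)*(0.0291 - z + 0.4884)^2
FOC: (2*4 + 3.0)*z = -7 + 3.0*(0.0291 + 0.4884)
z^{k+1} = -0.4952
Step 3: u-update.
u^{k+1} = 0.4884 + 0.0291 + 0.4952 = 1.0128
Step 4: Primal residual = |0.0291 + 0.4952| = 0.5244


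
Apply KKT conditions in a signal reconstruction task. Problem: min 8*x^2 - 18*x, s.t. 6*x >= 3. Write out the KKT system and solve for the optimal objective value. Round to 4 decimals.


Step 1: Try lambda = 0 (constraint inactive).
Stationarity: 2*8*x - 18 = 0
x* = 18/(2*8) = 1.125
Check constraint: 6*1.125 = 6.75 >= 3 -- satisfied.
Step 2: Compute optimal value.
f(x*) = 8*1.125^2 - 18*1.125 = -10.125


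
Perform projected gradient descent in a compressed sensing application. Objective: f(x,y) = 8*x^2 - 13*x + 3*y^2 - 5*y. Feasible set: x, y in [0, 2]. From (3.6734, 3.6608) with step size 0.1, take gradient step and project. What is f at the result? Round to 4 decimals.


Step 1: Compute gradient at (3.6734, 3.6608).
grad_x = 2*8*3.6734 - 13 = 45.7744
grad_y = 2*3*3.6608 - 5 = 16.9648
Step 2: Gradient step.
x_raw = 3.6734 - 0.1*45.7744 = -0.904
y_raw = 3.6608 - 0.1*16.9648 = 1.9643
Step 3: Project onto [0, 2].
x_proj = clip(-0.904) = 0.0
y_proj = clip(1.9643) = 1.9643
Step 4: Evaluate f.
f(0.0, 1.9643) = 1.7541


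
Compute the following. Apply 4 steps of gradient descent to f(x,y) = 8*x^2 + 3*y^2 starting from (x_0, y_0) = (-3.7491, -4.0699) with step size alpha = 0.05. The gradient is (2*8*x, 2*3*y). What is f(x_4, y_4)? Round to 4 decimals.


Gradient descent on f(x,y) = 8*x^2 + 3*y^2.
Starting point: (-3.7491, -4.0699), alpha = 0.05
Step 1: grad_x = 2*8*-3.7491 = -59.9856, grad_y = 2*3*-4.0699 = -24.4194
  x_1 = -3.7491 - 0.05*-59.9856 = -0.7498
  y_1 = -4.0699 - 0.05*-24.4194 = -2.8489
Step 2: grad_x = 2*8*-0.7498 = -11.9971, grad_y = 2*3*-2.8489 = -17.0936
  x_2 = -0.7498 - 0.05*-11.9971 = -0.15
  y_2 = -2.8489 - 0.05*-17.0936 = -1.9943
Step 3: grad_x = 2*8*-0.15 = -2.3994, grad_y = 2*3*-1.9943 = -11.9655
  x_3 = -0.15 - 0.05*-2.3994 = -0.03
  y_3 = -1.9943 - 0.05*-11.9655 = -1.396
Step 4: grad_x = 2*8*-0.03 = -0.4799, grad_y = 2*3*-1.396 = -8.3759
  x_4 = -0.03 - 0.05*-0.4799 = -0.006
  y_4 = -1.396 - 0.05*-8.3759 = -0.9772
f(-0.006, -0.9772) = 8*(-0.006)^2 + 3*(-0.9772)^2 = 2.8649


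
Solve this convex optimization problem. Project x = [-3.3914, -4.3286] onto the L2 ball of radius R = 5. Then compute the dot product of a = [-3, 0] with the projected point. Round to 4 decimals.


Step 1: Compute ||x|| (intermediates to 6 decimals).
||x|| = sqrt((-3.3914)^2 + (-4.3286)^2) = 5.498943
Step 2: Project.
Since ||x|| > R, scale = R/||x|| = 5/5.498943 = 0.909266, proj(x) = scale * x
proj(x) = [-3.083685, -3.935849]
Step 3: Dot product.
a^T * proj(x) = -3*(-3.083685) + 0*(-3.935849) = 9.2511


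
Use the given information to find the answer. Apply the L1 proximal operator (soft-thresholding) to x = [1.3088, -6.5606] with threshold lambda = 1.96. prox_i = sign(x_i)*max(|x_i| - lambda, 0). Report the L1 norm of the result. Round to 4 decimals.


Soft-thresholding with lambda = 1.96:
prox(1.3088) = sign(1.3088)*max(|1.3088| - 1.96, 0) = 0.0
prox(-6.5606) = sign(-6.5606)*max(|-6.5606| - 1.96, 0) = -4.6006
prox(x) = [0.0, -4.6006]
||prox(x)||_1 = 0.0 + 4.6006 = 4.6006


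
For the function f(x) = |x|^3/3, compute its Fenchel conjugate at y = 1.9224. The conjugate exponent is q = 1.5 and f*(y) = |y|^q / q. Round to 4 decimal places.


The conjugate exponent q satisfies 1/p + 1/q = 1.
p = 3, so q = 3/(3 - 1) = 1.5
|y|^q = 1.9224^1.5 = 2.6654
f*(1.9224) = 2.6654 / 1.5 = 1.7769


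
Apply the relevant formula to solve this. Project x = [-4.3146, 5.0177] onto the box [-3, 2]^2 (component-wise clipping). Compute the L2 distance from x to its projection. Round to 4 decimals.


Project each component onto [-3, 2].
clip(-4.3146) = -3.0, clip(5.0177) = 2.0
Projection = [-3.0, 2.0]
Squared diffs: [1.7282, 9.1065]
Distance = sqrt(10.8347) = 3.2916


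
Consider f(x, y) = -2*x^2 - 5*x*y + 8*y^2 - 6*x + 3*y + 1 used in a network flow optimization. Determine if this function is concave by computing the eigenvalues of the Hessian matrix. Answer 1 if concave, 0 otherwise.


The Hessian of f(x,y) = -2*x^2 - 5*x*y + 8*y^2 - 6*x + 3*y + 1 is:
H = [[-4, -5], [-5, 16]]
Trace = -4 + 16 = 12
Determinant = -4*16 - (-5)^2 = -89
Discriminant = (12)^2 - 4*-89 = 500.0
Eigenvalues: lambda_1 = -5.1803, lambda_2 = 17.1803
The function is not concave.

0


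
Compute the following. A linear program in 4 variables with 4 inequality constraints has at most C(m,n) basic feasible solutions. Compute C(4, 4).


Each vertex corresponds to some choice of n active constraints out of m, so the number of vertices is at most C(m, n) = m! / (n!(m-n)!).
m = 4, n = 4
Numerator: 4 * 3 * 2 * 1
Denominator: 4! = 24
C(4, 4) = 1


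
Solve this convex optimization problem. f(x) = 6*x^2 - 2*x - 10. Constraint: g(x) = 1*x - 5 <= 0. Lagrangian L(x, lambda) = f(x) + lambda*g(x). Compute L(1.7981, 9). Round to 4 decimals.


Step 1: Evaluate f(x).
f(1.7981) = 6*1.7981^2 - 2*1.7981 - 10 = 5.8028
Step 2: Evaluate g(x).
g(1.7981) = 1*1.7981 - 5 = -3.2019
Step 3: Compute Lagrangian.
L = 5.8028 + 9*-3.2019 = -23.0143


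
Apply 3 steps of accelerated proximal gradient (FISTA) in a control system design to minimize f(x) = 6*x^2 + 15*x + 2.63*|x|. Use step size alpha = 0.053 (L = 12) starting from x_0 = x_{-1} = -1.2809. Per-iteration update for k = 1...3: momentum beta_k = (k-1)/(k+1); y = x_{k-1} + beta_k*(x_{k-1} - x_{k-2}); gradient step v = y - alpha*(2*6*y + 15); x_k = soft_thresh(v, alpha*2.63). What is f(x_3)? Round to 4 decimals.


FISTA on f(x) = 6*x^2 + 15*x + 2.63*|x|
L = 12, alpha = 0.053
Iteration 1: beta = 0.0, y = -1.2809 + 0.0*(-1.2809 + 1.2809) = -1.2809
  grad(y) = -0.3708, v = y - alpha*grad = -1.2612
  prox(v) = soft_thresh(-1.2612, 0.1394) = -1.1219
Iteration 2: beta = 0.3333, y = -1.1219 + 0.3333*(-1.1219 + 1.2809) = -1.0688
  grad(y) = 2.1739, v = y - alpha*grad = -1.1841
  prox(v) = soft_thresh(-1.1841, 0.1394) = -1.0447
Iteration 3: beta = 0.5, y = -1.0447 + 0.5*(-1.0447 + 1.1219) = -1.0061
  grad(y) = 2.9271, v = y - alpha*grad = -1.1612
  prox(v) = soft_thresh(-1.1612, 0.1394) = -1.0218
f(x_3) = 6*(-1.0218)^2 + 15*(-1.0218) + 2.63*|-1.0218| = -6.3752


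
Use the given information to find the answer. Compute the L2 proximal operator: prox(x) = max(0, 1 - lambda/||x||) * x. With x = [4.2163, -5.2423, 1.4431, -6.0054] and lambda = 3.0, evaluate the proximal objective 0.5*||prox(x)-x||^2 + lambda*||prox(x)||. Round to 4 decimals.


Step 1: Compute ||x||.
||x|| = 9.1327
Step 2: Compute scaling factor.
scale = max(0, 1 - 3.0/9.1327) = 0.6715
Step 3: prox(x) = [2.8313, -3.5203, 0.9691, -4.0327]
||prox(x)|| = 6.1327
Step 4: Proximal objective.
0.5*||prox-x||^2 = 4.5
lambda*||prox|| = 18.3981
Total = 22.8981


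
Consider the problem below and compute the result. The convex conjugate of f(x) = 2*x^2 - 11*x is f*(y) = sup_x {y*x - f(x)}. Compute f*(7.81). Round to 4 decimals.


f*(y) = sup_x {y*x - a*x^2 - b*x} = sup_x {(y-b)*x - a*x^2}
FOC: (y - b) - 2a*x = 0 => x* = (y - b)/(2a)
x* = (7.81 + 11)/(2*2) = 4.7025
f*(7.81) = (y-b)^2/(4a) = (7.81 + 11)^2/(4*2)
= 353.8161/8 = 44.227


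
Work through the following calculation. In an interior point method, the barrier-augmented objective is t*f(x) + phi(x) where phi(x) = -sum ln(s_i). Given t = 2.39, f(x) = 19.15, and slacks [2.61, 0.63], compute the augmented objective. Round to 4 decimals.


Step 1: Compute log-barrier.
ln values: [0.9594, -0.462]
phi = -(0.9594 - 0.462) = -0.4973
Step 2: Compute augmented objective.
t*f(x) = 2.39*19.15 = 45.7685
Total = 45.7685 - 0.4973 = 45.2712


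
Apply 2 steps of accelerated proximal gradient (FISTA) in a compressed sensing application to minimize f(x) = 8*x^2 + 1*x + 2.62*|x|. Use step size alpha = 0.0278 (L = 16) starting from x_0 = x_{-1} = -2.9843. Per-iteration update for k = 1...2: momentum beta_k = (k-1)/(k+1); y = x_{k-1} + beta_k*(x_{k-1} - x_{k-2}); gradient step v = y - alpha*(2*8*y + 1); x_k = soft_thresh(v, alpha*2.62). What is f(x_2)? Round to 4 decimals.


FISTA on f(x) = 8*x^2 + 1*x + 2.62*|x|
L = 16, alpha = 0.0278
Iteration 1: beta = 0.0, y = -2.9843 + 0.0*(-2.9843 + 2.9843) = -2.9843
  grad(y) = -46.7488, v = y - alpha*grad = -1.6847
  prox(v) = soft_thresh(-1.6847, 0.0728) = -1.6118
Iteration 2: beta = 0.3333, y = -1.6118 + 0.3333*(-1.6118 + 2.9843) = -1.1544
  grad(y) = -17.4698, v = y - alpha*grad = -0.6687
  prox(v) = soft_thresh(-0.6687, 0.0728) = -0.5959
f(x_2) = 8*(-0.5959)^2 + 1*(-0.5959) + 2.62*|-0.5959| = 3.8058


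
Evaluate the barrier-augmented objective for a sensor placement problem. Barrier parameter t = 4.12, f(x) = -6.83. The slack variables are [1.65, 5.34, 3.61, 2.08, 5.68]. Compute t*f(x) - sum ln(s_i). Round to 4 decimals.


Step 1: Compute log-barrier.
ln values: [0.5008, 1.6752, 1.2837, 0.7324, 1.737]
phi = -(0.5008 + 1.6752 + 1.2837 + 0.7324 + 1.737) = -5.929
Step 2: Compute augmented objective.
t*f(x) = 4.12*-6.83 = -28.1396
Total = -28.1396 - 5.929 = -34.0686


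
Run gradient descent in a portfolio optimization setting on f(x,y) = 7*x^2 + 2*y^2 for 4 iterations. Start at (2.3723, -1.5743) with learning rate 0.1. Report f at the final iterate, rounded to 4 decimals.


Gradient descent on f(x,y) = 7*x^2 + 2*y^2.
Starting point: (2.3723, -1.5743), alpha = 0.1
Step 1: grad_x = 2*7*2.3723 = 33.2122, grad_y = 2*2*-1.5743 = -6.2972
  x_1 = 2.3723 - 0.1*33.2122 = -0.9489
  y_1 = -1.5743 - 0.1*-6.2972 = -0.9446
Step 2: grad_x = 2*7*-0.9489 = -13.2849, grad_y = 2*2*-0.9446 = -3.7783
  x_2 = -0.9489 - 0.1*-13.2849 = 0.3796
  y_2 = -0.9446 - 0.1*-3.7783 = -0.5667
Step 3: grad_x = 2*7*0.3796 = 5.314, grad_y = 2*2*-0.5667 = -2.267
  x_3 = 0.3796 - 0.1*5.314 = -0.1518
  y_3 = -0.5667 - 0.1*-2.267 = -0.34
Step 4: grad_x = 2*7*-0.1518 = -2.1256, grad_y = 2*2*-0.34 = -1.3602
  x_4 = -0.1518 - 0.1*-2.1256 = 0.0607
  y_4 = -0.34 - 0.1*-1.3602 = -0.204
f(0.0607, -0.204) = 7*0.0607^2 + 2*(-0.204)^2 = 0.1091


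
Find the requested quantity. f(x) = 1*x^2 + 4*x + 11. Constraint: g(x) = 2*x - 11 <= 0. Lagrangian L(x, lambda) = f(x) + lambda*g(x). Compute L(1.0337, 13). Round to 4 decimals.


Step 1: Evaluate f(x).
f(1.0337) = 1*1.0337^2 + 4*1.0337 + 11 = 16.2033
Step 2: Evaluate g(x).
g(1.0337) = 2*1.0337 - 11 = -8.9326
Step 3: Compute Lagrangian.
L = 16.2033 + 13*-8.9326 = -99.9205


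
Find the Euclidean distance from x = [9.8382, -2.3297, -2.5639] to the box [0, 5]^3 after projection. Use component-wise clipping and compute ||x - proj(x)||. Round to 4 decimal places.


Project each component onto [0, 5].
clip(9.8382) = 5.0, clip(-2.3297) = 0.0, clip(-2.5639) = 0.0
Projection = [5.0, 0.0, 0.0]
Squared diffs: [23.4082, 5.4275, 6.5736]
Distance = sqrt(35.4093) = 5.9506


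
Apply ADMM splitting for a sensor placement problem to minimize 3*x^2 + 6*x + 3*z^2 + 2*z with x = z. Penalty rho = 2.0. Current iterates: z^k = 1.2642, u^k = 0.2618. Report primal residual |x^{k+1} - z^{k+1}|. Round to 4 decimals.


ADMM iteration with rho = 2.0, z^k = 1.2642, u^k = 0.2618
Step 1: x-update.
Minimize 3*x^2 + 6*x + (2.0/2)*(x - 1.2642 + 0.2618)^2
FOC: (2*3 + 2.0)*x = -6 + 2.0*(1.2642 - 0.2618)
x^{k+1} = -0.4994
Step 2: z-update.
Minimize 3*z^2 + 2*z + (2.0/2)*(-0.4994 - z + 0.2618)^2
FOC: (2*3 + 2.0)*z = -2 + 2.0*(-0.4994 + 0.2618)
z^{k+1} = -0.3094
Step 3: u-update.
u^{k+1} = 0.2618 - 0.4994 + 0.3094 = 0.0718
Step 4: Primal residual = |-0.4994 + 0.3094| = 0.19


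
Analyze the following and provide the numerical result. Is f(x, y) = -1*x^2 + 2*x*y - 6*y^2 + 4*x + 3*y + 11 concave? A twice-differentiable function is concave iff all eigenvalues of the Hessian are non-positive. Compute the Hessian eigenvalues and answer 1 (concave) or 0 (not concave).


The Hessian of f(x,y) = -1*x^2 + 2*x*y - 6*y^2 + 4*x + 3*y + 11 is:
H = [[-2, 2], [2, -12]]
Trace = -2 - 12 = -14
Determinant = -2*-12 - (2)^2 = 20
Discriminant = (-14)^2 - 4*20 = 116.0
Eigenvalues: lambda_1 = -12.3852, lambda_2 = -1.6148
The function is concave.

1


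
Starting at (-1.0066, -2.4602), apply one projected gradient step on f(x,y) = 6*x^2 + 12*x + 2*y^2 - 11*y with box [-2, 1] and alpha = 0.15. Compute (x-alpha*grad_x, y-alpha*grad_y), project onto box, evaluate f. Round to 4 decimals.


Step 1: Compute gradient at (-1.0066, -2.4602).
grad_x = 2*6*-1.0066 + 12 = -0.0792
grad_y = 2*2*-2.4602 - 11 = -20.8408
Step 2: Gradient step.
x_raw = -1.0066 - 0.15*-0.0792 = -0.9947
y_raw = -2.4602 - 0.15*-20.8408 = 0.6659
Step 3: Project onto [-2, 1].
x_proj = clip(-0.9947) = -0.9947
y_proj = clip(0.6659) = 0.6659
Step 4: Evaluate f.
f(-0.9947, 0.6659) = -12.4381


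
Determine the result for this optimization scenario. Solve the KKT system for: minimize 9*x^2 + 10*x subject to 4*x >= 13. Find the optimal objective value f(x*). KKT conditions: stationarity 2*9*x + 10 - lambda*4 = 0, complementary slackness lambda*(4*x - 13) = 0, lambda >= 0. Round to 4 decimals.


Step 1: Try lambda = 0 (constraint inactive).
x_unc = -10/(2*9) = -0.5556
Check: 4*-0.5556 = -2.2224 < 13 -- violated!
Step 2: Constraint must be active: 4*x = 13
x* = 13/4 = 3.25
lambda = (2*9*3.25 + 10)/4 = 17.125
Step 3: Compute optimal value.
f(x*) = 9*3.25^2 + 10*3.25 = 127.5625


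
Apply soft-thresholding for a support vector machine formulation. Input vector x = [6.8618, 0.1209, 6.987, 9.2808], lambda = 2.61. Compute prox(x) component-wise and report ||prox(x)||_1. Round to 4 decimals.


Soft-thresholding with lambda = 2.61:
prox(6.8618) = sign(6.8618)*max(|6.8618| - 2.61, 0) = 4.2518
prox(0.1209) = sign(0.1209)*max(|0.1209| - 2.61, 0) = 0.0
prox(6.987) = sign(6.987)*max(|6.987| - 2.61, 0) = 4.377
prox(9.2808) = sign(9.2808)*max(|9.2808| - 2.61, 0) = 6.6708
prox(x) = [4.2518, 0.0, 4.377, 6.6708]
||prox(x)||_1 = 4.2518 + 0.0 + 4.377 + 6.6708 = 15.2996


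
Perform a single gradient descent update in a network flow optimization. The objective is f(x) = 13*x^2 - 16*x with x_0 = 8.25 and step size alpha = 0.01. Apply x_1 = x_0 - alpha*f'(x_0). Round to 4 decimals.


We compute the gradient at x_0 and apply the update.
f'(x) = 26*x - 16
f'(8.25) = 26*8.25 - 16 = 198.5
x_1 = 8.25 - 0.01*198.5 = 6.265


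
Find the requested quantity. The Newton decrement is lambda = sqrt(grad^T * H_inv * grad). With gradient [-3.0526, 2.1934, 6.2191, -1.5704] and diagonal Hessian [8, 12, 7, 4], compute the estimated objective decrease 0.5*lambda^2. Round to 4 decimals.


Step 1: H is diagonal, so H^(-1) * g = [-0.3816, 0.1828, 0.8884, -0.3926].
Step 2: g^T H^(-1) g = sum_i g_i^2 / H_ii
  = (-3.0526)^2/8 + (2.1934)^2/12 + (6.2191)^2/7 + (-1.5704)^2/4
  = 1.1648 + 0.4009 + 5.5253 + 0.6165 = 7.7076
Step 3: Objective decrease = 0.5 * g^T H^(-1) g = 3.8538


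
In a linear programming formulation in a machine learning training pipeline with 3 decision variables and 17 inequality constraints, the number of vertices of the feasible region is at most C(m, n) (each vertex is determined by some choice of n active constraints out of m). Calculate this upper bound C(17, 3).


Each vertex corresponds to some choice of n active constraints out of m, so the number of vertices is at most C(m, n) = m! / (n!(m-n)!).
m = 17, n = 3
Numerator: 17 * 16 * 15
Denominator: 3! = 6
C(17, 3) = 680


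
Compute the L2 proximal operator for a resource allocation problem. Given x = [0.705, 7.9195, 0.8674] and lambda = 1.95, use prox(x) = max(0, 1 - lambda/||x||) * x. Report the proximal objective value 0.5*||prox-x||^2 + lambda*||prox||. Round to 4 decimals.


Step 1: Compute ||x||.
||x|| = 7.998
Step 2: Compute scaling factor.
scale = max(0, 1 - 1.95/7.998) = 0.7562
Step 3: prox(x) = [0.5331, 5.9886, 0.6559]
||prox(x)|| = 6.048
Step 4: Proximal objective.
0.5*||prox-x||^2 = 1.9013
lambda*||prox|| = 11.7936
Total = 13.6948


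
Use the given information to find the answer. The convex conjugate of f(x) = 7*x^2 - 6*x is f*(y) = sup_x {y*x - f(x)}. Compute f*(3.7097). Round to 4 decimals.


f*(y) = sup_x {y*x - a*x^2 - b*x} = sup_x {(y-b)*x - a*x^2}
FOC: (y - b) - 2a*x = 0 => x* = (y - b)/(2a)
x* = (3.7097 + 6)/(2*7) = 0.6936
f*(3.7097) = (y-b)^2/(4a) = (3.7097 + 6)^2/(4*7)
= 94.2783/28 = 3.3671


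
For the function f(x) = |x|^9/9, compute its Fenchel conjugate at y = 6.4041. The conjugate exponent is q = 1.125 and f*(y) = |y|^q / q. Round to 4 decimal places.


The conjugate exponent q satisfies 1/p + 1/q = 1.
p = 9, so q = 9/(9 - 1) = 1.125
|y|^q = 6.4041^1.125 = 8.0773
f*(6.4041) = 8.0773 / 1.125 = 7.1798


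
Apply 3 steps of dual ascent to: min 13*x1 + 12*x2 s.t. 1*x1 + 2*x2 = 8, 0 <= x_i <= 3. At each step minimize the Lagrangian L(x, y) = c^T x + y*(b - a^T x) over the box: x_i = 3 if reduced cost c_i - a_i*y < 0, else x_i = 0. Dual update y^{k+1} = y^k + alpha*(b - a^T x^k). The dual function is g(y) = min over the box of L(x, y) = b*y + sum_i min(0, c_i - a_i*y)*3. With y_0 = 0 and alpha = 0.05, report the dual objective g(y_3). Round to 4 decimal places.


Dual ascent for LP: min 13*x1 + 12*x2, 1*x1 + 2*x2 = 8, 0 <= x_i <= 3
Step 1: y^k = 0.0, reduced costs: (13.0, 12.0)
  x^k = (0.0, 0.0), subgradient = b - a^T x = 8.0
  y^{k+1} = 0.0 + 0.05*8.0 = 0.4
Step 2: y^k = 0.4, reduced costs: (12.6, 11.2)
  x^k = (0.0, 0.0), subgradient = b - a^T x = 8.0
  y^{k+1} = 0.4 + 0.05*8.0 = 0.8
Step 3: y^k = 0.8, reduced costs: (12.2, 10.4)
  x^k = (0.0, 0.0), subgradient = b - a^T x = 8.0
  y^{k+1} = 0.8 + 0.05*8.0 = 1.2
Dual objective at y_3 = 1.2: reduced costs (11.8, 9.6), box minimizer x = (0.0, 0.0)
g(y_3) = b*y + (c1 - a1*y)*x1 + (c2 - a2*y)*x2 = 8*1.2 + 11.8*0.0 + 9.6*0.0 = 9.6 + 0.0 + 0.0 = 9.6


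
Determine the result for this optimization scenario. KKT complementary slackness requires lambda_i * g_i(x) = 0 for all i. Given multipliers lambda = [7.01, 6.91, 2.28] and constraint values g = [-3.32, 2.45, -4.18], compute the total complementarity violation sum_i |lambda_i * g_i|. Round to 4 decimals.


KKT complementary slackness check:
lambda_1 * g_1 = 7.01 * -3.32 = -23.2732
lambda_2 * g_2 = 6.91 * 2.45 = 16.9295
lambda_3 * g_3 = 2.28 * -4.18 = -9.5304
Total violation = 23.2732 + 16.9295 + 9.5304 = 49.7331


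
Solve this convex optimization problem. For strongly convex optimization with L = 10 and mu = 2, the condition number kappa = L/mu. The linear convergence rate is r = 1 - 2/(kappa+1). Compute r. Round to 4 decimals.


Step 1: Compute the condition number.
kappa = L/mu = 10/2 = 5.0
Step 2: Compute the convergence rate.
r = 1 - 2/(kappa + 1) = 1 - 2*mu/(L + mu) = (L - mu)/(L + mu) = 8/12 = 0.6667


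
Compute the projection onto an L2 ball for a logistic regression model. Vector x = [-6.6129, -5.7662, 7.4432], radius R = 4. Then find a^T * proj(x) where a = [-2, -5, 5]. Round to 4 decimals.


Step 1: Compute ||x|| (intermediates to 6 decimals).
||x|| = sqrt((-6.6129)^2 + (-5.7662)^2 + 7.4432^2) = 11.505683
Step 2: Project.
Since ||x|| > R, scale = R/||x|| = 4/11.505683 = 0.347654, proj(x) = scale * x
proj(x) = [-2.299001, -2.004642, 2.587658]
Step 3: Dot product.
a^T * proj(x) = -2*(-2.299001) - 5*(-2.004642) + 5*2.587658 = 27.5595


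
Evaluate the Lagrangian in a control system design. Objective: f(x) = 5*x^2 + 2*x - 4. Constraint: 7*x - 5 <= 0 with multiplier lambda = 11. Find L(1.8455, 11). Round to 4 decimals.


Step 1: Evaluate f(x).
f(1.8455) = 5*1.8455^2 + 2*1.8455 - 4 = 16.7204
Step 2: Evaluate g(x).
g(1.8455) = 7*1.8455 - 5 = 7.9185
Step 3: Compute Lagrangian.
L = 16.7204 + 11*7.9185 = 103.8239


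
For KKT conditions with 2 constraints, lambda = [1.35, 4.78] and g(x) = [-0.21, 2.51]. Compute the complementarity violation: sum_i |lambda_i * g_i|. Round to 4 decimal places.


KKT complementary slackness check:
lambda_1 * g_1 = 1.35 * -0.21 = -0.2835
lambda_2 * g_2 = 4.78 * 2.51 = 11.9978
Total violation = 0.2835 + 11.9978 = 12.2813


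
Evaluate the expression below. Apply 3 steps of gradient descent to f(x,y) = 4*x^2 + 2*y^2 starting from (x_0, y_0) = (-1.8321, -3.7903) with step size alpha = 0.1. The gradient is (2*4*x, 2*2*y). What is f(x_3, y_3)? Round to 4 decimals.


Gradient descent on f(x,y) = 4*x^2 + 2*y^2.
Starting point: (-1.8321, -3.7903), alpha = 0.1
Step 1: grad_x = 2*4*-1.8321 = -14.6568, grad_y = 2*2*-3.7903 = -15.1612
  x_1 = -1.8321 - 0.1*-14.6568 = -0.3664
  y_1 = -3.7903 - 0.1*-15.1612 = -2.2742
Step 2: grad_x = 2*4*-0.3664 = -2.9314, grad_y = 2*2*-2.2742 = -9.0967
  x_2 = -0.3664 - 0.1*-2.9314 = -0.0733
  y_2 = -2.2742 - 0.1*-9.0967 = -1.3645
Step 3: grad_x = 2*4*-0.0733 = -0.5863, grad_y = 2*2*-1.3645 = -5.458
  x_3 = -0.0733 - 0.1*-0.5863 = -0.0147
  y_3 = -1.3645 - 0.1*-5.458 = -0.8187
f(-0.0147, -0.8187) = 4*(-0.0147)^2 + 2*(-0.8187)^2 = 1.3414


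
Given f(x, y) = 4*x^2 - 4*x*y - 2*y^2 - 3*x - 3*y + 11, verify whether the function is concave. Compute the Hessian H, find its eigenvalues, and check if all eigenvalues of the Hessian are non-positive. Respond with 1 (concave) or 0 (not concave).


The Hessian of f(x,y) = 4*x^2 - 4*x*y - 2*y^2 - 3*x - 3*y + 11 is:
H = [[8, -4], [-4, -4]]
Trace = 8 - 4 = 4
Determinant = 8*-4 - (-4)^2 = -48
Discriminant = (4)^2 - 4*-48 = 208.0
Eigenvalues: lambda_1 = -5.2111, lambda_2 = 9.2111
The function is not concave.

0


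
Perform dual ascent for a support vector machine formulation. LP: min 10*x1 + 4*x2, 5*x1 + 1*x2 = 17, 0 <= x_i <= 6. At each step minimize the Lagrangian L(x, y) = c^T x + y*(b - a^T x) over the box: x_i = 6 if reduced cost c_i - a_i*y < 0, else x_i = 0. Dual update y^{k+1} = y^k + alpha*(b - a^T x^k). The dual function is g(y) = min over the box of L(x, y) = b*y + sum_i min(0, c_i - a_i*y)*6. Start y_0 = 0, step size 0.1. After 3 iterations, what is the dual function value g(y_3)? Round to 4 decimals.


Dual ascent for LP: min 10*x1 + 4*x2, 5*x1 + 1*x2 = 17, 0 <= x_i <= 6
Step 1: y^k = 0.0, reduced costs: (10.0, 4.0)
  x^k = (0.0, 0.0), subgradient = b - a^T x = 17.0
  y^{k+1} = 0.0 + 0.1*17.0 = 1.7
Step 2: y^k = 1.7, reduced costs: (1.5, 2.3)
  x^k = (0.0, 0.0), subgradient = b - a^T x = 17.0
  y^{k+1} = 1.7 + 0.1*17.0 = 3.4
Step 3: y^k = 3.4, reduced costs: (-7.0, 0.6)
  x^k = (6.0, 0.0), subgradient = b - a^T x = -13.0
  y^{k+1} = 3.4 + 0.1*-13.0 = 2.1
Dual objective at y_3 = 2.1: reduced costs (-0.5, 1.9), box minimizer x = (6.0, 0.0)
g(y_3) = b*y + (c1 - a1*y)*x1 + (c2 - a2*y)*x2 = 17*2.1 + (-0.5)*6.0 + 1.9*0.0 = 35.7 - 3.0 + 0.0 = 32.7


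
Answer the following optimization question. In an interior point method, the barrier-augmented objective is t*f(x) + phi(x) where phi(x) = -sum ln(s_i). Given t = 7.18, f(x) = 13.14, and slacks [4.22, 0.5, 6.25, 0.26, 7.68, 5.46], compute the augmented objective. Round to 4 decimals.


Step 1: Compute log-barrier.
ln values: [1.4398, -0.6931, 1.8326, -1.3471, 2.0386, 1.6974]
phi = -(1.4398 - 0.6931 + 1.8326 - 1.3471 + 2.0386 + 1.6974) = -4.9683
Step 2: Compute augmented objective.
t*f(x) = 7.18*13.14 = 94.3452
Total = 94.3452 - 4.9683 = 89.3769


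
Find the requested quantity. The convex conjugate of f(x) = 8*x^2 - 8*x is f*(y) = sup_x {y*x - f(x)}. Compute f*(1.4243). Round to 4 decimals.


f*(y) = sup_x {y*x - a*x^2 - b*x} = sup_x {(y-b)*x - a*x^2}
FOC: (y - b) - 2a*x = 0 => x* = (y - b)/(2a)
x* = (1.4243 + 8)/(2*8) = 0.589
f*(1.4243) = (y-b)^2/(4a) = (1.4243 + 8)^2/(4*8)
= 88.8174/32 = 2.7755


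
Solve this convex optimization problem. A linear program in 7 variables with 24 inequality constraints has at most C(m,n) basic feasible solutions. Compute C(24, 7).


Each vertex corresponds to some choice of n active constraints out of m, so the number of vertices is at most C(m, n) = m! / (n!(m-n)!).
m = 24, n = 7
Numerator: 24 * 23 * 22 * 21 * 20 * 19 * 18
Denominator: 7! = 5040
C(24, 7) = 346104


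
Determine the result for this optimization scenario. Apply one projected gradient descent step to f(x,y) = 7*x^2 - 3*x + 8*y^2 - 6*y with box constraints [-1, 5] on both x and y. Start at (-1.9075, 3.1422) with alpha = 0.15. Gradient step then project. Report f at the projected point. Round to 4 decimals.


Step 1: Compute gradient at (-1.9075, 3.1422).
grad_x = 2*7*-1.9075 - 3 = -29.705
grad_y = 2*8*3.1422 - 6 = 44.2752
Step 2: Gradient step.
x_raw = -1.9075 - 0.15*-29.705 = 2.5483
y_raw = 3.1422 - 0.15*44.2752 = -3.4991
Step 3: Project onto [-1, 5].
x_proj = clip(2.5483) = 2.5483
y_proj = clip(-3.4991) = -1.0
Step 4: Evaluate f.
f(2.5483, -1.0) = 51.8103


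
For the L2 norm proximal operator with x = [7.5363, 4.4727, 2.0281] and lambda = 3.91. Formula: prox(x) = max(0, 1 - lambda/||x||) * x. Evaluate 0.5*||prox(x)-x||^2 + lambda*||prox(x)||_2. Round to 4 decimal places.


Step 1: Compute ||x||.
||x|| = 8.9952
Step 2: Compute scaling factor.
scale = max(0, 1 - 3.91/8.9952) = 0.5653
Step 3: prox(x) = [4.2605, 2.5285, 1.1465]
||prox(x)|| = 5.0852
Step 4: Proximal objective.
0.5*||prox-x||^2 = 7.6441
lambda*||prox|| = 19.8831
Total = 27.5273


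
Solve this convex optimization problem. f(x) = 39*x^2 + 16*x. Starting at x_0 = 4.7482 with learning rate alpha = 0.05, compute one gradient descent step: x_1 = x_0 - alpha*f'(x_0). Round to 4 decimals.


We compute the gradient at x_0 and apply the update.
f'(x) = 78*x + 16
f'(4.7482) = 78*4.7482 + 16 = 386.3596
x_1 = 4.7482 - 0.05*386.3596 = -14.5698


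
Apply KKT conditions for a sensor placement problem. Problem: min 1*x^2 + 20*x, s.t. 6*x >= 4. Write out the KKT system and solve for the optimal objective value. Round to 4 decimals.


Step 1: Try lambda = 0 (constraint inactive).
x_unc = -20/(2*1) = -10.0
Check: 6*-10.0 = -60.0 < 4 -- violated!
Step 2: Constraint must be active: 6*x = 4
x* = 4/6 = 2/3 = 0.6667 (rounded; the exact value 2/3 is used below)
lambda = (2*1*(2/3) + 20)/6 = 3.5556
Step 3: Compute optimal value.
f(x*) = 1*(2/3)^2 + 20*(2/3) = 13.7778


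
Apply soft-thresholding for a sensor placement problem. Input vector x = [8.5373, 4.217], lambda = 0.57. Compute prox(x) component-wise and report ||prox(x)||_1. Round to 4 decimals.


Soft-thresholding with lambda = 0.57:
prox(8.5373) = sign(8.5373)*max(|8.5373| - 0.57, 0) = 7.9673
prox(4.217) = sign(4.217)*max(|4.217| - 0.57, 0) = 3.647
prox(x) = [7.9673, 3.647]
||prox(x)||_1 = 7.9673 + 3.647 = 11.6143
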